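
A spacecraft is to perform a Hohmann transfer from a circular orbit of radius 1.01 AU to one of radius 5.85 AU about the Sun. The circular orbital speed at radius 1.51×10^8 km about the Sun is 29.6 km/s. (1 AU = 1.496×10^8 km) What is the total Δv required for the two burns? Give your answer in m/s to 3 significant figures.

Δv = 14700 m/s

From the circular-orbit relation v² = μ/r at r = 1.51×10^8 km: μ = v²r = (29.6)² × 1.51×10^8 = 1.32300×10^11 km³/s².
In km: r₁ = 1.01 × 1.496×10^8 = 1.51096×10^8 km; r₂ = 5.85 × 1.496×10^8 = 8.7516×10^8 km.
Semi-major axis of the transfer orbit: a_t = (1.51096×10^8 + 8.7516×10^8)/2 = 5.13128×10^8 km.
At r₁ the circular-orbit speed is v₁ = √(μ/r₁) = 29.5906 km/s.
On the transfer ellipse at r₁, vis-viva gives v_p = √[μ(2/r₁ − 1/a_t)] = 38.6442 km/s.
First burn Δv₁ = |v_p − v₁| = 9.054 km/s.
At r₂, v₂ = √(μ/r₂) = 12.295 km/s.
Transfer-orbit speed at r₂: v_a = √[μ(2/r₂ − 1/a_t)] = 6.6719 km/s.
Second burn Δv₂ = |v₂ − v_a| = 5.623 km/s.
Total Δv = Δv₁ + Δv₂ = 14.68 km/s.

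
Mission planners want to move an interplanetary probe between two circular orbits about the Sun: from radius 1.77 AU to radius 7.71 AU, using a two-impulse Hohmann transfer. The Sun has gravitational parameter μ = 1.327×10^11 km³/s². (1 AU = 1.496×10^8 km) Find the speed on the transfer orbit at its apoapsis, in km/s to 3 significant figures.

v = 6.55 km/s

In km: r₁ = 1.77 × 1.496×10^8 = 2.64792×10^8 km; r₂ = 7.71 × 1.496×10^8 = 1.153416×10^9 km.
Semi-major axis of the transfer orbit: a_t = (2.64792×10^8 + 1.153416×10^9)/2 = 7.09104×10^8 km.
The apoapsis of the transfer ellipse is at r = 1.153416×10^9 km.
Vis-viva: v = √[μ(2/r − 1/a_t)] = √[1.327×10^11 × (2/1.153416×10^9 − 1/7.09104×10^8)] = 6.555 km/s.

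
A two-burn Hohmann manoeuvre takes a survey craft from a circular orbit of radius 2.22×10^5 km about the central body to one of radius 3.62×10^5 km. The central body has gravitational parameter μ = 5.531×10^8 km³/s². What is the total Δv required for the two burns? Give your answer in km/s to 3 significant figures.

The Hohmann ellipse has a_t = (r₁ + r₂)/2 = 2.920×10^5 km.
At r₁ the circular-orbit speed is v₁ = √(μ/r₁) = 49.914 km/s.
On the transfer ellipse at r₁, v² = μ(2/r − 1/a) gives v_p = √[μ(2/r₁ − 1/a_t)] = 55.576 km/s.
First burn Δv₁ = |v_p − v₁| = 5.662 km/s.
Circular speed at r₂: v₂ = √(μ/r₂) = 39.0884 km/s.
Transfer-orbit speed at r₂: v_a = √[μ(2/r₂ − 1/a_t)] = 34.0826 km/s.
Second burn Δv₂ = |v₂ − v_a| = 5.006 km/s.
Δv = Δv₁ + Δv₂ = 5.662 + 5.006 = 10.67 km/s.

Δv = 10.7 km/s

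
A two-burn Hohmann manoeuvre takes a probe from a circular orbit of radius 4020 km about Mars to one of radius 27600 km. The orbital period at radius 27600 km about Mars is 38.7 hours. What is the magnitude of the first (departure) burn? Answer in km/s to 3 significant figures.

Δv₁ = 1.05 km/s

From Kepler's third law T² = 4π²r³/μ at r = 27600 km, T = 38.7 hours = 38.7 × 3600 s = 1.3932×10^5 s: μ = 4π²r³/T² = 42762.2 km³/s².
The Hohmann ellipse has a_t = (r₁ + r₂)/2 = 15810 km.
Circular speed at r = 4020 km: v_c = √(μ/r) = 3.261 km/s.
Transfer-orbit speed at the same r (vis-viva, a = a_t): v_t = √[μ(2/r − 1/a_t)] = 4.309 km/s.
Δv₁ = |v_t − v_c| = |4.309 − 3.261| = 1.048 km/s.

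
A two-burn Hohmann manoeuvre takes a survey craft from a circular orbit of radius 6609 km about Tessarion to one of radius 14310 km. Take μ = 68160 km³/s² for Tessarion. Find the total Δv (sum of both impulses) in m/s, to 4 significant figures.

Δv = 992.5 m/s

Semi-major axis of the transfer orbit: a_t = (6609 + 14310)/2 = 10459.5 km.
At r₁ the circular-orbit speed is v₁ = √(μ/r₁) = 3.2114 km/s.
Transfer-orbit speed at r₁ (vis-viva): v_p = √[μ(2/r₁ − 1/a_t)] = 3.7563 km/s.
First burn Δv₁ = |v_p − v₁| = 0.5449 km/s.
At r₂, v₂ = √(μ/r₂) = 2.18245 km/s.
Transfer-orbit speed at r₂: v_a = √[μ(2/r₂ − 1/a_t)] = 1.73483 km/s.
Second burn Δv₂ = |v₂ − v_a| = 0.4476 km/s.
Total Δv = Δv₁ + Δv₂ = 0.9925 km/s.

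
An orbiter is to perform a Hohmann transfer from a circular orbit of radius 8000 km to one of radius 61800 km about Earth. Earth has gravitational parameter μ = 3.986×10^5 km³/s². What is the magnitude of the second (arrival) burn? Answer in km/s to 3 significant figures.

Δv₂ = 1.32 km/s

The Hohmann ellipse has a_t = (r₁ + r₂)/2 = 34900 km.
Circular speed at r = 61800 km: v_c = √(μ/r) = 2.540 km/s.
Vis-viva on the transfer ellipse at r = 61800 km gives v_t = √[μ(2/r − 1/a_t)] = 1.216 km/s.
Δv₂ = |v_t − v_c| = |1.216 − 2.540| = 1.324 km/s.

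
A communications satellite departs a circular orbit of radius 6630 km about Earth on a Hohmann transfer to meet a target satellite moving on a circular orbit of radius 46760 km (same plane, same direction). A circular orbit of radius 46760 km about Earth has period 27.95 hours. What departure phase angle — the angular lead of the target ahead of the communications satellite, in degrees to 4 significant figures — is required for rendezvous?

φ = 102.4°

From Kepler's third law T² = 4π²r³/μ at r = 46760 km, T = 27.95 hours = 27.95 × 3600 s = 1.0062×10^5 s: μ = 4π²r³/T² = 3.98671×10^5 km³/s².
The Hohmann ellipse has a_t = (r₁ + r₂)/2 = 26695 km.
Transfer time t = π√(a_t³/μ) = 21700 s.
The target's mean motion on its circular orbit is ω₂ = √(μ/r₂³) = 6.244×10^-5 rad/s.
Angle swept by the target during transfer: ω₂·t = 1.355 rad = 77.64°.
The communications satellite traverses 180° on the transfer ellipse, so the target must lead by 180° − 77.64° = 102.4°.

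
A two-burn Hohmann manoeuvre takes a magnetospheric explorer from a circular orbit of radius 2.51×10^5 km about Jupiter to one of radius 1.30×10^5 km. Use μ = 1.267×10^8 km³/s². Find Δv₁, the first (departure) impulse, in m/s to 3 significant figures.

Δv₁ = 3910 m/s

Semi-major axis of the transfer orbit: a_t = (2.510×10^5 + 1.300×10^5)/2 = 1.905×10^5 km.
Circular speed at r = 2.510×10^5 km: v_c = √(μ/r) = 22.467 km/s.
Transfer-orbit speed at the same r (vis-viva, a = a_t): v_t = √[μ(2/r − 1/a_t)] = 18.560 km/s.
Δv₁ = |v_t − v_c| = |18.560 − 22.467| = 3.907 km/s.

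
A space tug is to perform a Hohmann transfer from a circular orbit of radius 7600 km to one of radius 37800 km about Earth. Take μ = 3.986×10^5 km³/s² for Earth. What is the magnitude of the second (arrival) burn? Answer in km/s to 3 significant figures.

The Hohmann ellipse has a_t = (r₁ + r₂)/2 = 22700 km.
On the circular orbit at r = 37800 km, v_c = √(μ/r) = 3.247 km/s.
Transfer-orbit speed at the same r (vis-viva, a = a_t): v_t = √[μ(2/r − 1/a_t)] = 1.879 km/s.
Δv₂ = |v_t − v_c| = |1.879 − 3.247| = 1.368 km/s.

Δv₂ = 1.37 km/s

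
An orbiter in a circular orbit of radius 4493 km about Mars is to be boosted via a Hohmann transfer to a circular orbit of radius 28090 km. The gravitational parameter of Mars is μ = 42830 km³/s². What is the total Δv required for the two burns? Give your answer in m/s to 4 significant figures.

Δv = 1553 m/s

Transfer-ellipse semi-major axis a_t = (r₁ + r₂)/2 = (4493 + 28090)/2 = 16291.5 km.
At r₁ the circular-orbit speed is v₁ = √(μ/r₁) = 3.0875 km/s.
On the transfer ellipse at r₁, vis-viva equation gives v_p = √[μ(2/r₁ − 1/a_t)] = 4.0542 km/s.
First burn Δv₁ = |v_p − v₁| = 0.9667 km/s.
Circular speed at r₂: v₂ = √(μ/r₂) = 1.2348 km/s.
Transfer-orbit speed at r₂: v_a = √[μ(2/r₂ − 1/a_t)] = 0.64846 km/s.
Second burn Δv₂ = |v₂ − v_a| = 0.5863 km/s.
Total Δv = Δv₁ + Δv₂ = 1.553 km/s.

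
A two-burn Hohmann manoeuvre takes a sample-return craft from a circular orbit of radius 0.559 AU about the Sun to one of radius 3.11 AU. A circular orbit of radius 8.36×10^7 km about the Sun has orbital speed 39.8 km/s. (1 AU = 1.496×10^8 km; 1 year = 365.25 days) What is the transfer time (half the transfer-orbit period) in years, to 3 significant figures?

t = 1.24 years

From the circular-orbit relation v² = μ/r at r = 8.36×10^7 km: μ = v²r = (39.8)² × 8.36×10^7 = 1.32426×10^11 km³/s².
In km: r₁ = 0.559 × 1.496×10^8 = 8.36264×10^7 km; r₂ = 3.11 × 1.496×10^8 = 4.65256×10^8 km.
Transfer-ellipse semi-major axis a_t = (r₁ + r₂)/2 = (8.36264×10^7 + 4.65256×10^8)/2 = 2.744412×10^8 km.
Half the transfer-orbit period gives t = π√(a_t³/μ) = 3.925×10^7 s.
Converting: 3.925×10^7 s ÷ 3.15576×10^7 s/year (365.25 × 86400) = 1.24 years.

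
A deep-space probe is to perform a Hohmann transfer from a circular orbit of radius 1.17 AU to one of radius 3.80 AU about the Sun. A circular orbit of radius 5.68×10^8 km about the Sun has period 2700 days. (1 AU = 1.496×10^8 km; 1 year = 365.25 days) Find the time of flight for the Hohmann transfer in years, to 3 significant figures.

From Kepler's third law T² = 4π²r³/μ at r = 5.68×10^8 km, T = 2700 days = 2700 × 86400 s = 2.3328×10^8 s: μ = 4π²r³/T² = 1.32938×10^11 km³/s².
In km: r₁ = 1.17 × 1.496×10^8 = 1.75032×10^8 km; r₂ = 3.80 × 1.496×10^8 = 5.6848×10^8 km.
Transfer-ellipse semi-major axis a_t = (r₁ + r₂)/2 = (1.75032×10^8 + 5.6848×10^8)/2 = 3.71756×10^8 km.
Transfer time t = π√(a_t³/μ) = π√((3.71756×10^8)³ / 1.32938×10^11) = 6.176×10^7 s.
Converting: 6.176×10^7 s ÷ 3.15576×10^7 s/year (365.25 × 86400) = 1.96 years.

t = 1.96 years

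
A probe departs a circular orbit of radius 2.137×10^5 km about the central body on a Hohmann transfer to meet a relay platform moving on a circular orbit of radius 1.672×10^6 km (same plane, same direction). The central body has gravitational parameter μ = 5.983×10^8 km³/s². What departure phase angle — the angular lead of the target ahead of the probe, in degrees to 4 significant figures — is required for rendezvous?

Semi-major axis of the transfer orbit: a_t = (2.137×10^5 + 1.672×10^6)/2 = 9.4285×10^5 km.
The half-period of the transfer ellipse is t = π√(a_t³/μ) = 1.17586×10^5 s.
The target's mean motion on its circular orbit is ω₂ = √(μ/r₂³) = 1.13137×10^-5 rad/s.
Angle swept by the target during transfer: ω₂·t = 1.3303 rad = 76.22°.
Arrival is 180° from departure on the ellipse, so φ = 180° − 76.22° = 103.8°.

φ = 103.8°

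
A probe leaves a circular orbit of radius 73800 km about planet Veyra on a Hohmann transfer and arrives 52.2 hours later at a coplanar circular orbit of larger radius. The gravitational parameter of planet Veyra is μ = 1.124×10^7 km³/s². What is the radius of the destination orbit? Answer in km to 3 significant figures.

r₂ = 6.11×10^5 km

Transfer time t = 52.2 hours = 1.8792×10^5 s, and t = π√(a_t³/μ).
So a_t = (μ t²/π²)^(1/3) = (1.124×10^7 × (1.8792×10^5)² / π²)^(1/3) = 3.4261×10^5 km.
Since a_t = (r₁ + r₂)/2, r₂ = 2a_t − r₁ = 2×3.4261×10^5 − 73800 = 6.1142×10^5 km.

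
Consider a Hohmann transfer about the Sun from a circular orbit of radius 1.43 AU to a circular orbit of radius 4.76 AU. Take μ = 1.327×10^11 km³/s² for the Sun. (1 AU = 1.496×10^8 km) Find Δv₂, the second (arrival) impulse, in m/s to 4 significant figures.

In km: r₁ = 1.43 × 1.496×10^8 = 2.13928×10^8 km; r₂ = 4.76 × 1.496×10^8 = 7.12096×10^8 km.
Semi-major axis of the transfer orbit: a_t = (2.13928×10^8 + 7.12096×10^8)/2 = 4.63012×10^8 km.
On the circular orbit at r = 7.12096×10^8 km, v_c = √(μ/r) = 13.651 km/s.
Vis-viva on the transfer ellipse at r = 7.12096×10^8 km gives v_t = √[μ(2/r − 1/a_t)] = 9.2791 km/s.
Δv₂ = |v_t − v_c| = |9.2791 − 13.651| = 4.372 km/s.

Δv₂ = 4372 m/s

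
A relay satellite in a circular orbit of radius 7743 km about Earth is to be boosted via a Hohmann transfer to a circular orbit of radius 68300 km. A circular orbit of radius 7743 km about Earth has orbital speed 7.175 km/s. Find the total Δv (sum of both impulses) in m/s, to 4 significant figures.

From the circular-orbit relation v² = μ/r at r = 7743 km: μ = v²r = (7.175)² × 7743 = 3.98614×10^5 km³/s².
Semi-major axis of the transfer orbit: a_t = (7743 + 68300)/2 = 38021.5 km.
Circular speed at r₁: v₁ = √(μ/r₁) = √(3.98614×10^5/7743) = 7.1750 km/s.
Transfer-orbit speed at r₁ (v² = μ(2/r − 1/a)): v_p = √[μ(2/r₁ − 1/a_t)] = 9.6165 km/s.
First burn Δv₁ = |v_p − v₁| = 2.4415 km/s.
At r₂, v₂ = √(μ/r₂) = 2.4158 km/s.
Transfer-orbit speed at r₂: v_a = √[μ(2/r₂ − 1/a_t)] = 1.0902 km/s.
Second burn Δv₂ = |v₂ − v_a| = 1.3256 km/s.
Δv = Δv₁ + Δv₂ = 2.4415 + 1.3256 = 3.767 km/s.

Δv = 3767 m/s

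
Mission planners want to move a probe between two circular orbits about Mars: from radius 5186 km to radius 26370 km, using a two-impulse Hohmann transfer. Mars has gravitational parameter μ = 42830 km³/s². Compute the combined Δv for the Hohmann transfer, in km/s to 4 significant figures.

Transfer-ellipse semi-major axis a_t = (r₁ + r₂)/2 = (5186 + 26370)/2 = 15778 km.
Circular speed at r₁: v₁ = √(μ/r₁) = √(42830/5186) = 2.8738 km/s.
Transfer-orbit speed at r₁ (vis-viva): v_p = √[μ(2/r₁ − 1/a_t)] = 3.7152 km/s.
First burn Δv₁ = |v_p − v₁| = 0.8414 km/s.
Circular speed at r₂: v₂ = √(μ/r₂) = 1.27444 km/s.
Transfer-orbit speed at r₂: v_a = √[μ(2/r₂ − 1/a_t)] = 0.730650 km/s.
Second burn Δv₂ = |v₂ − v_a| = 0.5438 km/s.
Total Δv = Δv₁ + Δv₂ = 1.385 km/s.

Δv = 1.385 km/s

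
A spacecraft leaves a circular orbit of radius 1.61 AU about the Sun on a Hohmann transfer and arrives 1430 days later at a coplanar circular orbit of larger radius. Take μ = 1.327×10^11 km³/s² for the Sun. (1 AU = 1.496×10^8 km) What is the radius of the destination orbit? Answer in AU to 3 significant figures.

r₂ = 6.28 AU

In km: r₁ = 1.61 × 1.496×10^8 = 2.40856×10^8 km.
Transfer time t = 1430 days = 1.23552×10^8 s, and t = π√(a_t³/μ).
So a_t = (μ t²/π²)^(1/3) = (1.327×10^11 × (1.23552×10^8)² / π²)^(1/3) = 5.8987×10^8 km.
Since a_t = (r₁ + r₂)/2, r₂ = 2a_t − r₁ = 2×5.8987×10^8 − 2.40856×10^8 = 9.38884×10^8 km.
In AU: r₂ = 9.38884×10^8 / 1.496×10^8 = 6.28 AU.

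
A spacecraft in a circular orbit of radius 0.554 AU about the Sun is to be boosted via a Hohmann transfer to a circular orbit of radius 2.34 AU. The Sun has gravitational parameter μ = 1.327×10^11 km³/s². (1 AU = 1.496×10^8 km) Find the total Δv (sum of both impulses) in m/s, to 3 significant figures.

In km: r₁ = 0.554 × 1.496×10^8 = 8.28784×10^7 km; r₂ = 2.34 × 1.496×10^8 = 3.50064×10^8 km.
The Hohmann ellipse has a_t = (r₁ + r₂)/2 = 2.164712×10^8 km.
At r₁ the circular-orbit speed is v₁ = √(μ/r₁) = 40.01 km/s.
Transfer-orbit speed at r₁ (vis-viva): v_p = √[μ(2/r₁ − 1/a_t)] = 50.88 km/s.
First burn Δv₁ = |v_p − v₁| = 10.87 km/s.
At r₂, v₂ = √(μ/r₂) = 19.470 km/s.
Transfer-orbit speed at r₂: v_a = √[μ(2/r₂ − 1/a_t)] = 12.047 km/s.
Second burn Δv₂ = |v₂ − v_a| = 7.423 km/s.
Total Δv = Δv₁ + Δv₂ = 18.29 km/s.

Δv = 18300 m/s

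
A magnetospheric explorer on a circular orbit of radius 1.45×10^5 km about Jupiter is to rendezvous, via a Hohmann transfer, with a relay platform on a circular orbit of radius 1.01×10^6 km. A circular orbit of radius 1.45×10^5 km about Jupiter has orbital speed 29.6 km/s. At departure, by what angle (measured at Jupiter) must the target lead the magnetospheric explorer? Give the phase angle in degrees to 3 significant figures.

From the circular-orbit relation v² = μ/r at r = 1.45×10^5 km: μ = v²r = (29.6)² × 1.45×10^5 = 1.27043×10^8 km³/s².
Transfer-ellipse semi-major axis a_t = (r₁ + r₂)/2 = (1.450×10^5 + 1.010×10^6)/2 = 5.775×10^5 km.
Transfer time t = π√(a_t³/μ) = 1.22321×10^5 s.
The target's mean motion on its circular orbit is ω₂ = √(μ/r₂³) = 1.11044×10^-5 rad/s.
Angle swept by the target during transfer: ω₂·t = 1.3583 rad = 77.82°.
The magnetospheric explorer traverses 180° on the transfer ellipse, so the target must lead by 180° − 77.82° = 102°.

φ = 102°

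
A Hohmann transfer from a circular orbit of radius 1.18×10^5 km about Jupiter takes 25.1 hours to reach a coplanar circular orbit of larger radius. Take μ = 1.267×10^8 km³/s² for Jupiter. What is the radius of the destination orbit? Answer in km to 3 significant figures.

r₂ = 8.25×10^5 km

Transfer time t = 25.1 hours = 90360 s, and t = π√(a_t³/μ).
So a_t = (μ t²/π²)^(1/3) = (1.267×10^8 × (90360)² / π²)^(1/3) = 4.7149×10^5 km.
Since a_t = (r₁ + r₂)/2, r₂ = 2a_t − r₁ = 2×4.7149×10^5 − 1.180×10^5 = 8.2498×10^5 km.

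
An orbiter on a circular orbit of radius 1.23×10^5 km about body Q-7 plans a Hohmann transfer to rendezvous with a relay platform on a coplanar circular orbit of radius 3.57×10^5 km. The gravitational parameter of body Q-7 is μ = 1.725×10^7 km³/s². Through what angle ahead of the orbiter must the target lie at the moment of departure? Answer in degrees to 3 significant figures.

φ = 80.8°

Transfer-ellipse semi-major axis a_t = (r₁ + r₂)/2 = (1.230×10^5 + 3.570×10^5)/2 = 2.400×10^5 km.
The half-period of the transfer ellipse is t = π√(a_t³/μ) = 88935 s.
The target's mean motion on its circular orbit is ω₂ = √(μ/r₂³) = 1.9471×10^-5 rad/s.
Angle swept by the target during transfer: ω₂·t = 1.7317 rad = 99.22°.
The orbiter traverses 180° on the transfer ellipse, so the target must lead by 180° − 99.22° = 80.8°.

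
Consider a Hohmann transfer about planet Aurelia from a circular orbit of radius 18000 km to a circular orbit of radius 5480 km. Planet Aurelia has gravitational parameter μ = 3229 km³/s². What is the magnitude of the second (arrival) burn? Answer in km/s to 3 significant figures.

Δv₂ = 0.183 km/s

Transfer-ellipse semi-major axis a_t = (r₁ + r₂)/2 = (18000 + 5480)/2 = 11740 km.
Circular speed at r = 5480 km: v_c = √(μ/r) = 0.7676 km/s.
Transfer-orbit speed at the same r (vis-viva, a = a_t): v_t = √[μ(2/r − 1/a_t)] = 0.9505 km/s.
Δv₂ = |v_t − v_c| = |0.9505 − 0.7676| = 0.1829 km/s.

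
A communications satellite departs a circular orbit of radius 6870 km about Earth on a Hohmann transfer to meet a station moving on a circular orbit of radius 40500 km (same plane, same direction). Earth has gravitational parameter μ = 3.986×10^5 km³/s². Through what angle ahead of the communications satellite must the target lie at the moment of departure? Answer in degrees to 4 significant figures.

φ = 99.50°

The Hohmann ellipse has a_t = (r₁ + r₂)/2 = 23685 km.
Transfer time t = π√(a_t³/μ) = 18140 s.
Target angular speed ω₂ = √(μ/r₂³) = 7.746×10^-5 rad/s.
Angle swept by the target during transfer: ω₂·t = 1.405 rad = 80.50°.
Arrival is 180° from departure on the ellipse, so φ = 180° − 80.50° = 99.50°.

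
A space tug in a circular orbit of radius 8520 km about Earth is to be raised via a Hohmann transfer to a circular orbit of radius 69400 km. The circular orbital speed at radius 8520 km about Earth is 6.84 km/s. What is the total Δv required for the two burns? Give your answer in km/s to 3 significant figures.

From the circular-orbit relation v² = μ/r at r = 8520 km: μ = v²r = (6.84)² × 8520 = 3.98613×10^5 km³/s².
The Hohmann ellipse has a_t = (r₁ + r₂)/2 = 38960 km.
At r₁ the circular-orbit speed is v₁ = √(μ/r₁) = 6.840 km/s.
On the transfer ellipse at r₁, vis-viva gives v_p = √[μ(2/r₁ − 1/a_t)] = 9.129 km/s.
First burn Δv₁ = |v_p − v₁| = 2.289 km/s.
At r₂, v₂ = √(μ/r₂) = 2.397 km/s.
Transfer-orbit speed at r₂: v_a = √[μ(2/r₂ − 1/a_t)] = 1.121 km/s.
Second burn Δv₂ = |v₂ − v_a| = 1.276 km/s.
Total Δv = Δv₁ + Δv₂ = 3.565 km/s.

Δv = 3.56 km/s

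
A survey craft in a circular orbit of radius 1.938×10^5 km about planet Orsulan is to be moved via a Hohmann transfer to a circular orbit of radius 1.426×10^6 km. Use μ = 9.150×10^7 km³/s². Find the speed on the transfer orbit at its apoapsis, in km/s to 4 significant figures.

v = 3.918 km/s

Semi-major axis of the transfer orbit: a_t = (1.938×10^5 + 1.426×10^6)/2 = 8.099×10^5 km.
At apoapsis, r = 1.426×10^6 km.
Vis-viva: v = √[μ(2/r − 1/a_t)] = √[9.150×10^7 × (2/1.426×10^6 − 1/8.099×10^5)] = 3.918 km/s.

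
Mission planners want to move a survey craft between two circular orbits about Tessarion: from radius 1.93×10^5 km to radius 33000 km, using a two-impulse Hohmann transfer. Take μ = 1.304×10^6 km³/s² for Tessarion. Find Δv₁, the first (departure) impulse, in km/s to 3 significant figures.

Transfer-ellipse semi-major axis a_t = (r₁ + r₂)/2 = (1.930×10^5 + 33000)/2 = 1.130×10^5 km.
On the circular orbit at r = 1.930×10^5 km, v_c = √(μ/r) = 2.5993 km/s.
Vis-viva on the transfer ellipse at r = 1.930×10^5 km gives v_t = √[μ(2/r − 1/a_t)] = 1.4047 km/s.
Δv₁ = |v_t − v_c| = |1.4047 − 2.5993| = 1.195 km/s.

Δv₁ = 1.19 km/s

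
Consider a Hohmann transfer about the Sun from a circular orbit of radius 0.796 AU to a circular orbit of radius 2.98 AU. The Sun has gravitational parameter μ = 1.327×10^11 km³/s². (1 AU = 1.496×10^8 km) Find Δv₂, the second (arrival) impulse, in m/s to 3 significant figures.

In km: r₁ = 0.796 × 1.496×10^8 = 1.190816×10^8 km; r₂ = 2.98 × 1.496×10^8 = 4.45808×10^8 km.
The Hohmann ellipse has a_t = (r₁ + r₂)/2 = 2.824448×10^8 km.
On the circular orbit at r = 4.45808×10^8 km, v_c = √(μ/r) = 17.25 km/s.
Vis-viva on the transfer ellipse at r = 4.45808×10^8 km gives v_t = √[μ(2/r − 1/a_t)] = 11.20 km/s.
Δv₂ = |v_t − v_c| = |11.20 − 17.25| = 6.050 km/s.

Δv₂ = 6050 m/s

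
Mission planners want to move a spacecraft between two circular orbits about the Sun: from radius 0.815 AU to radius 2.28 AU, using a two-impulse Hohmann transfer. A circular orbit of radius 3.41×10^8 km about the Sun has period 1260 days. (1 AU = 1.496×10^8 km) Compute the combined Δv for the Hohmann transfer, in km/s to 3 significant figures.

Δv = 12.4 km/s

From Kepler's third law T² = 4π²r³/μ at r = 3.41×10^8 km, T = 1260 days = 1260 × 86400 s = 1.08864×10^8 s: μ = 4π²r³/T² = 1.32085×10^11 km³/s².
In km: r₁ = 0.815 × 1.496×10^8 = 1.21924×10^8 km; r₂ = 2.28 × 1.496×10^8 = 3.41088×10^8 km.
Transfer-ellipse semi-major axis a_t = (r₁ + r₂)/2 = (1.21924×10^8 + 3.41088×10^8)/2 = 2.31506×10^8 km.
At r₁ the circular-orbit speed is v₁ = √(μ/r₁) = 32.914 km/s.
Transfer-orbit speed at r₁ (v² = μ(2/r − 1/a)): v_p = √[μ(2/r₁ − 1/a_t)] = 39.952 km/s.
First burn Δv₁ = |v_p − v₁| = 7.038 km/s.
At r₂, v₂ = √(μ/r₂) = 19.679 km/s.
Transfer-orbit speed at r₂: v_a = √[μ(2/r₂ − 1/a_t)] = 14.281 km/s.
Second burn Δv₂ = |v₂ − v_a| = 5.398 km/s.
Δv = Δv₁ + Δv₂ = 7.038 + 5.398 = 12.44 km/s.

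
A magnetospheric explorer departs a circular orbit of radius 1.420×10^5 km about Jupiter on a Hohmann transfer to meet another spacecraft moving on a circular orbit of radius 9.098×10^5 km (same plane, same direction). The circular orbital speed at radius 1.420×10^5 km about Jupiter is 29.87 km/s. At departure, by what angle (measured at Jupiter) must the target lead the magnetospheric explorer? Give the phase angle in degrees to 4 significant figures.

φ = 100.9°

From the circular-orbit relation v² = μ/r at r = 1.420×10^5 km: μ = v²r = (29.87)² × 1.420×10^5 = 1.26695×10^8 km³/s².
Transfer-ellipse semi-major axis a_t = (r₁ + r₂)/2 = (1.420×10^5 + 9.098×10^5)/2 = 5.259×10^5 km.
The half-period of the transfer ellipse is t = π√(a_t³/μ) = 1.06445×10^5 s.
Target angular speed ω₂ = √(μ/r₂³) = 1.29706×10^-5 rad/s.
Angle swept by the target during transfer: ω₂·t = 1.3807 rad = 79.11°.
The magnetospheric explorer traverses 180° on the transfer ellipse, so the target must lead by 180° − 79.11° = 100.9°.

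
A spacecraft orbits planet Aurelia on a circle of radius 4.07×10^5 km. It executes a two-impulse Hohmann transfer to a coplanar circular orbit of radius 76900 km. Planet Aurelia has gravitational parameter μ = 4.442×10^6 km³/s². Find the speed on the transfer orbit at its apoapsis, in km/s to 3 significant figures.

Semi-major axis of the transfer orbit: a_t = (4.070×10^5 + 76900)/2 = 2.4195×10^5 km.
The apoapsis of the transfer ellipse is at r = 4.070×10^5 km.
Applying v² = μ(2/r − 1/a_t): v = 1.862 km/s.

v = 1.86 km/s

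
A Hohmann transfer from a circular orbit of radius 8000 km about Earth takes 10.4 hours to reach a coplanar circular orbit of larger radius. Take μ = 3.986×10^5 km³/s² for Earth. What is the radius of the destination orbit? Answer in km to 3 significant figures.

Transfer time t = 10.4 hours = 37440 s, and t = π√(a_t³/μ).
So a_t = (μ t²/π²)^(1/3) = (3.986×10^5 × (37440)² / π²)^(1/3) = 38398 km.
Since a_t = (r₁ + r₂)/2, r₂ = 2a_t − r₁ = 2×38398 − 8000 = 68796 km.

r₂ = 68800 km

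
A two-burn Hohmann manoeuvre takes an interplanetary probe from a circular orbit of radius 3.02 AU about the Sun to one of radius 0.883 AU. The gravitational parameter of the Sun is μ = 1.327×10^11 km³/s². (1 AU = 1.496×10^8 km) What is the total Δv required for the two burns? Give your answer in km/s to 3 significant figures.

In km: r₁ = 3.02 × 1.496×10^8 = 4.51792×10^8 km; r₂ = 0.883 × 1.496×10^8 = 1.320968×10^8 km.
The Hohmann ellipse has a_t = (r₁ + r₂)/2 = 2.919444×10^8 km.
Circular speed at r₁: v₁ = √(μ/r₁) = √(1.327×10^11/4.51792×10^8) = 17.14 km/s.
Transfer-orbit speed at r₁ (vis-viva): v_a = √[μ(2/r₁ − 1/a_t)] = 11.53 km/s.
First burn Δv₁ = |v_a − v₁| = 5.610 km/s.
At r₂, v₂ = √(μ/r₂) = 31.695 km/s.
Transfer-orbit speed at r₂: v_p = √[μ(2/r₂ − 1/a_t)] = 39.428 km/s.
Second burn Δv₂ = |v₂ − v_p| = 7.733 km/s.
Total Δv = Δv₁ + Δv₂ = 13.34 km/s.

Δv = 13.3 km/s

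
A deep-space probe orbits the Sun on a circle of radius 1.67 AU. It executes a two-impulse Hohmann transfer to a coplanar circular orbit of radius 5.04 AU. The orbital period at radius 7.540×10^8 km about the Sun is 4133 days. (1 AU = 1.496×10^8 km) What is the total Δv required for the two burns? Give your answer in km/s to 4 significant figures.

Δv = 9.108 km/s

From Kepler's third law T² = 4π²r³/μ at r = 7.540×10^8 km, T = 4133 days = 4133 × 86400 s = 3.570912×10^8 s: μ = 4π²r³/T² = 1.32714×10^11 km³/s².
In km: r₁ = 1.67 × 1.496×10^8 = 2.49832×10^8 km; r₂ = 5.04 × 1.496×10^8 = 7.53984×10^8 km.
Transfer-ellipse semi-major axis a_t = (r₁ + r₂)/2 = (2.49832×10^8 + 7.53984×10^8)/2 = 5.01908×10^8 km.
Circular speed at r₁: v₁ = √(μ/r₁) = √(1.32714×10^11/2.49832×10^8) = 23.048 km/s.
On the transfer ellipse at r₁, vis-viva equation gives v_p = √[μ(2/r₁ − 1/a_t)] = 28.249 km/s.
First burn Δv₁ = |v_p − v₁| = 5.201 km/s.
At r₂, v₂ = √(μ/r₂) = 13.267 km/s.
Transfer-orbit speed at r₂: v_a = √[μ(2/r₂ − 1/a_t)] = 9.3603 km/s.
Second burn Δv₂ = |v₂ − v_a| = 3.907 km/s.
Δv = Δv₁ + Δv₂ = 5.201 + 3.907 = 9.108 km/s.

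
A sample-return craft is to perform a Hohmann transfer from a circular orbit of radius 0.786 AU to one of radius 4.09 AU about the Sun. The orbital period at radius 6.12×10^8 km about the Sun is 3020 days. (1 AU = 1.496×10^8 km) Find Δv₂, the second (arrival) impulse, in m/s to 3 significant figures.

Δv₂ = 6370 m/s

From Kepler's third law T² = 4π²r³/μ at r = 6.12×10^8 km, T = 3020 days = 3020 × 86400 s = 2.60928×10^8 s: μ = 4π²r³/T² = 1.32915×10^11 km³/s².
In km: r₁ = 0.786 × 1.496×10^8 = 1.175856×10^8 km; r₂ = 4.09 × 1.496×10^8 = 6.11864×10^8 km.
Transfer-ellipse semi-major axis a_t = (r₁ + r₂)/2 = (1.175856×10^8 + 6.11864×10^8)/2 = 3.647248×10^8 km.
On the circular orbit at r = 6.11864×10^8 km, v_c = √(μ/r) = 14.739 km/s.
Vis-viva on the transfer ellipse at r = 6.11864×10^8 km gives v_t = √[μ(2/r − 1/a_t)] = 8.3686 km/s.
Δv₂ = |v_t − v_c| = |8.3686 − 14.739| = 6.370 km/s.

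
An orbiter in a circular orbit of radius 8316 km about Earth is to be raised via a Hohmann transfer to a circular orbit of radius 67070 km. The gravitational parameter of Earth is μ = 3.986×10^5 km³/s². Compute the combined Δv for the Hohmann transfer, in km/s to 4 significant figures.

Transfer-ellipse semi-major axis a_t = (r₁ + r₂)/2 = (8316 + 67070)/2 = 37693 km.
Circular speed at r₁: v₁ = √(μ/r₁) = √(3.986×10^5/8316) = 6.923 km/s.
Transfer-orbit speed at r₁ (vis-viva equation): v_p = √[μ(2/r₁ − 1/a_t)] = 9.235 km/s.
First burn Δv₁ = |v_p − v₁| = 2.312 km/s.
Circular speed at r₂: v₂ = √(μ/r₂) = 2.438 km/s.
Transfer-orbit speed at r₂: v_a = √[μ(2/r₂ − 1/a_t)] = 1.145 km/s.
Second burn Δv₂ = |v₂ − v_a| = 1.293 km/s.
Δv = Δv₁ + Δv₂ = 2.312 + 1.293 = 3.605 km/s.

Δv = 3.605 km/s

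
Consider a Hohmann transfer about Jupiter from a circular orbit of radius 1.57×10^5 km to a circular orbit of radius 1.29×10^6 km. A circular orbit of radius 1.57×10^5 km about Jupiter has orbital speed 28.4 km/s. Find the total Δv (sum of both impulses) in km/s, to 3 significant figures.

From the circular-orbit relation v² = μ/r at r = 1.57×10^5 km: μ = v²r = (28.4)² × 1.57×10^5 = 1.26630×10^8 km³/s².
Semi-major axis of the transfer orbit: a_t = (1.570×10^5 + 1.290×10^6)/2 = 7.235×10^5 km.
At r₁ the circular-orbit speed is v₁ = √(μ/r₁) = 28.400 km/s.
Transfer-orbit speed at r₁ (vis-viva): v_p = √[μ(2/r₁ − 1/a_t)] = 37.922 km/s.
First burn Δv₁ = |v_p − v₁| = 9.522 km/s.
Circular speed at r₂: v₂ = √(μ/r₂) = 9.9077 km/s.
Transfer-orbit speed at r₂: v_a = √[μ(2/r₂ − 1/a_t)] = 4.6153 km/s.
Second burn Δv₂ = |v₂ − v_a| = 5.292 km/s.
Δv = Δv₁ + Δv₂ = 9.522 + 5.292 = 14.81 km/s.

Δv = 14.8 km/s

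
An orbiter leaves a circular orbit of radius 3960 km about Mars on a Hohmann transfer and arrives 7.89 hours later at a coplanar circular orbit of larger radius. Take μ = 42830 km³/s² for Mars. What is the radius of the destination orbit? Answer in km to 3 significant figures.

Transfer time t = 7.89 hours = 28404 s, and t = π√(a_t³/μ).
So a_t = (μ t²/π²)^(1/3) = (42830 × (28404)² / π²)^(1/3) = 15185 km.
Since a_t = (r₁ + r₂)/2, r₂ = 2a_t − r₁ = 2×15185 − 3960 = 26410 km.

r₂ = 26400 km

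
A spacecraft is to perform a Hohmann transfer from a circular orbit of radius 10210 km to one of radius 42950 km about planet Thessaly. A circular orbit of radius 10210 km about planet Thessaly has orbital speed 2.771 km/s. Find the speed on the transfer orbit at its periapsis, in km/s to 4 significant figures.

v = 3.522 km/s

From the circular-orbit relation v² = μ/r at r = 10210 km: μ = v²r = (2.771)² × 10210 = 78396.9 km³/s².
Semi-major axis of the transfer orbit: a_t = (10210 + 42950)/2 = 26580 km.
The periapsis of the transfer ellipse is at r = 10210 km.
Vis-viva: v = √[μ(2/r − 1/a_t)] = √[78396.9 × (2/10210 − 1/26580)] = 3.522 km/s.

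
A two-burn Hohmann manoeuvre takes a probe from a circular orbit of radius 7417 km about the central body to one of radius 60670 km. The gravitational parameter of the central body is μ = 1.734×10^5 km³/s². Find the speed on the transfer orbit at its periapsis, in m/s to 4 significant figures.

v = 6455 m/s

Semi-major axis of the transfer orbit: a_t = (7417 + 60670)/2 = 34043.5 km.
At periapsis, r = 7417 km.
Applying v² = μ(2/r − 1/a_t): v = 6.455 km/s.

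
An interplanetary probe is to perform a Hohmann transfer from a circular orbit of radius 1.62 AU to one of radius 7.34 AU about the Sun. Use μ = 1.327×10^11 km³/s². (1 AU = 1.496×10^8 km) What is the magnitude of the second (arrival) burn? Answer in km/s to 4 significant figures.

In km: r₁ = 1.62 × 1.496×10^8 = 2.42352×10^8 km; r₂ = 7.34 × 1.496×10^8 = 1.098064×10^9 km.
The Hohmann ellipse has a_t = (r₁ + r₂)/2 = 6.70208×10^8 km.
On the circular orbit at r = 1.098064×10^9 km, v_c = √(μ/r) = 10.9931 km/s.
Transfer-orbit speed at the same r (vis-viva, a = a_t): v_t = √[μ(2/r − 1/a_t)] = 6.61059 km/s.
Δv₂ = |v_t − v_c| = |6.61059 − 10.9931| = 4.383 km/s.

Δv₂ = 4.383 km/s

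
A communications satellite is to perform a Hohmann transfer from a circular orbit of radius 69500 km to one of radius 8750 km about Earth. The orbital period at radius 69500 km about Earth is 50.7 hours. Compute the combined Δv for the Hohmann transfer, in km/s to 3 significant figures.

From Kepler's third law T² = 4π²r³/μ at r = 69500 km, T = 50.7 hours = 50.7 × 3600 s = 1.8252×10^5 s: μ = 4π²r³/T² = 3.97826×10^5 km³/s².
The Hohmann ellipse has a_t = (r₁ + r₂)/2 = 39125 km.
At r₁ the circular-orbit speed is v₁ = √(μ/r₁) = 2.3925 km/s.
Transfer-orbit speed at r₁ (vis-viva): v_a = √[μ(2/r₁ − 1/a_t)] = 1.1314 km/s.
First burn Δv₁ = |v_a − v₁| = 1.261 km/s.
Circular speed at r₂: v₂ = √(μ/r₂) = 6.743 km/s.
Transfer-orbit speed at r₂: v_p = √[μ(2/r₂ − 1/a_t)] = 8.987 km/s.
Second burn Δv₂ = |v₂ − v_p| = 2.244 km/s.
Δv = Δv₁ + Δv₂ = 1.261 + 2.244 = 3.505 km/s.

Δv = 3.51 km/s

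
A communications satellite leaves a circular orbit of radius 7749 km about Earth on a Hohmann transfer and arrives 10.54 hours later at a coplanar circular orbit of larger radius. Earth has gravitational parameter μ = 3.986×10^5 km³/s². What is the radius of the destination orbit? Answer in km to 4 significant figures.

Transfer time t = 10.54 hours = 37944 s, and t = π√(a_t³/μ).
So a_t = (μ t²/π²)^(1/3) = (3.986×10^5 × (37944)² / π²)^(1/3) = 38741 km.
Since a_t = (r₁ + r₂)/2, r₂ = 2a_t − r₁ = 2×38741 − 7749 = 69733 km.

r₂ = 69730 km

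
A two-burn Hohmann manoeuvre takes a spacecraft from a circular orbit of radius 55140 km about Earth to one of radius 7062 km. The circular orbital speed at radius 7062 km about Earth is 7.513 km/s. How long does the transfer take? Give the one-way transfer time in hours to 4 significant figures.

t = 7.581 hours

From the circular-orbit relation v² = μ/r at r = 7062 km: μ = v²r = (7.513)² × 7062 = 3.98616×10^5 km³/s².
Transfer-ellipse semi-major axis a_t = (r₁ + r₂)/2 = (55140 + 7062)/2 = 31101 km.
By Kepler's third law the transfer-orbit period is T = 2π√(a_t³/μ), so t = T/2 = 27290 s.
Converting: 27290 s ÷ 3600 s/hour = 7.581 hours.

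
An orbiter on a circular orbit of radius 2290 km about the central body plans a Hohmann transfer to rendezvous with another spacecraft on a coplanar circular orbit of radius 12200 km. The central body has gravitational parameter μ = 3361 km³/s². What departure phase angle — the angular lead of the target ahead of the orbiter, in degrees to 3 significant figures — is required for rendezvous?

φ = 97.6°

The Hohmann ellipse has a_t = (r₁ + r₂)/2 = 7245 km.
The half-period of the transfer ellipse is t = π√(a_t³/μ) = 33420 s.
Target angular speed ω₂ = √(μ/r₂³) = 4.302×10^-5 rad/s.
Angle swept by the target during transfer: ω₂·t = 1.4377 rad = 82.37°.
Arrival is 180° from departure on the ellipse, so φ = 180° − 82.37° = 97.6°.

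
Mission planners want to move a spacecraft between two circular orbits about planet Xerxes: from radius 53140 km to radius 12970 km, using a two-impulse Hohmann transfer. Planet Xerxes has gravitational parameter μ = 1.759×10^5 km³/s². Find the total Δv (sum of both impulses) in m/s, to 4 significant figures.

Δv = 1666 m/s

Transfer-ellipse semi-major axis a_t = (r₁ + r₂)/2 = (53140 + 12970)/2 = 33055 km.
Circular speed at r₁: v₁ = √(μ/r₁) = √(1.759×10^5/53140) = 1.8194 km/s.
On the transfer ellipse at r₁, vis-viva equation gives v_a = √[μ(2/r₁ − 1/a_t)] = 1.1397 km/s.
First burn Δv₁ = |v_a − v₁| = 0.6797 km/s.
At r₂, v₂ = √(μ/r₂) = 3.68267 km/s.
Transfer-orbit speed at r₂: v_p = √[μ(2/r₂ − 1/a_t)] = 4.66934 km/s.
Second burn Δv₂ = |v₂ − v_p| = 0.9867 km/s.
Δv = Δv₁ + Δv₂ = 0.6797 + 0.9867 = 1.666 km/s.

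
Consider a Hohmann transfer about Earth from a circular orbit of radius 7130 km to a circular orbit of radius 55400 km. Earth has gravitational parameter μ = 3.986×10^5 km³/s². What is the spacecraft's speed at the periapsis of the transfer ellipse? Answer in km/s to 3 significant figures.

Semi-major axis of the transfer orbit: a_t = (7130 + 55400)/2 = 31265 km.
At periapsis, r = 7130 km.
Applying v² = μ(2/r − 1/a_t): v = 9.953 km/s.

v = 9.95 km/s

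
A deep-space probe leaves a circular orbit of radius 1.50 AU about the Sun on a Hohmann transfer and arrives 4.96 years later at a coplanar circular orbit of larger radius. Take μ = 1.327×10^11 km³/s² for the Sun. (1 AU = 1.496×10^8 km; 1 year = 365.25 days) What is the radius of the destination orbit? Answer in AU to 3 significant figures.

In km: r₁ = 1.50 × 1.496×10^8 = 2.244×10^8 km.
Transfer time t = 4.96 years × 365.25 × 86400 s = 1.56525696×10^8 s, and t = π√(a_t³/μ).
So a_t = (μ t²/π²)^(1/3) = (1.327×10^11 × (1.56525696×10^8)² / π²)^(1/3) = 6.9063×10^8 km.
Since a_t = (r₁ + r₂)/2, r₂ = 2a_t − r₁ = 2×6.9063×10^8 − 2.244×10^8 = 1.15686×10^9 km.
In AU: r₂ = 1.15686×10^9 / 1.496×10^8 = 7.73 AU.

r₂ = 7.73 AU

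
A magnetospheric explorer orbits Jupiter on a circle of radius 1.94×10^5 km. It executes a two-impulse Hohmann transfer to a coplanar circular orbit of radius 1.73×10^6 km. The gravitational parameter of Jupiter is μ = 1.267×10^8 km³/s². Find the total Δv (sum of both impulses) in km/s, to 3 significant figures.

Δv = 13.4 km/s

Semi-major axis of the transfer orbit: a_t = (1.940×10^5 + 1.730×10^6)/2 = 9.620×10^5 km.
At r₁ the circular-orbit speed is v₁ = √(μ/r₁) = 25.556 km/s.
On the transfer ellipse at r₁, v² = μ(2/r − 1/a) gives v_p = √[μ(2/r₁ − 1/a_t)] = 34.271 km/s.
First burn Δv₁ = |v_p − v₁| = 8.715 km/s.
At r₂, v₂ = √(μ/r₂) = 8.558 km/s.
Transfer-orbit speed at r₂: v_a = √[μ(2/r₂ − 1/a_t)] = 3.843 km/s.
Second burn Δv₂ = |v₂ − v_a| = 4.715 km/s.
Total Δv = Δv₁ + Δv₂ = 13.43 km/s.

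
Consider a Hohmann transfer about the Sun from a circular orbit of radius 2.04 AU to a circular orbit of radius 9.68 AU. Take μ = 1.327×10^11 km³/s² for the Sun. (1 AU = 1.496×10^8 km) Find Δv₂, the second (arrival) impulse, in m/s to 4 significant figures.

In km: r₁ = 2.04 × 1.496×10^8 = 3.05184×10^8 km; r₂ = 9.68 × 1.496×10^8 = 1.448128×10^9 km.
The Hohmann ellipse has a_t = (r₁ + r₂)/2 = 8.76656×10^8 km.
Circular speed at r = 1.448128×10^9 km: v_c = √(μ/r) = 9.573 km/s.
Vis-viva on the transfer ellipse at r = 1.448128×10^9 km gives v_t = √[μ(2/r − 1/a_t)] = 5.648 km/s.
Δv₂ = |v_t − v_c| = |5.648 − 9.573| = 3.925 km/s.

Δv₂ = 3925 m/s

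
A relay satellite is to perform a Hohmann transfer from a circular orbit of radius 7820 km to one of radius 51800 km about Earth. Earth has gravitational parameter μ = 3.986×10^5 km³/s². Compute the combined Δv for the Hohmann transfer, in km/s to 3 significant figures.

The Hohmann ellipse has a_t = (r₁ + r₂)/2 = 29810 km.
At r₁ the circular-orbit speed is v₁ = √(μ/r₁) = 7.139 km/s.
On the transfer ellipse at r₁, v² = μ(2/r − 1/a) gives v_p = √[μ(2/r₁ − 1/a_t)] = 9.411 km/s.
First burn Δv₁ = |v_p − v₁| = 2.272 km/s.
At r₂, v₂ = √(μ/r₂) = 2.774 km/s.
Transfer-orbit speed at r₂: v_a = √[μ(2/r₂ − 1/a_t)] = 1.421 km/s.
Second burn Δv₂ = |v₂ − v_a| = 1.353 km/s.
Δv = Δv₁ + Δv₂ = 2.272 + 1.353 = 3.625 km/s.

Δv = 3.63 km/s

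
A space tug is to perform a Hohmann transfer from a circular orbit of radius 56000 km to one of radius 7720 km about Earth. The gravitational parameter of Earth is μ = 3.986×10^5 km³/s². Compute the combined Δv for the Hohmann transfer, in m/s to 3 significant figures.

Transfer-ellipse semi-major axis a_t = (r₁ + r₂)/2 = (56000 + 7720)/2 = 31860 km.
Circular speed at r₁: v₁ = √(μ/r₁) = √(3.986×10^5/56000) = 2.668 km/s.
Transfer-orbit speed at r₁ (v² = μ(2/r − 1/a)): v_a = √[μ(2/r₁ − 1/a_t)] = 1.313 km/s.
First burn Δv₁ = |v_a − v₁| = 1.355 km/s.
At r₂, v₂ = √(μ/r₂) = 7.1855 km/s.
Transfer-orbit speed at r₂: v_p = √[μ(2/r₂ − 1/a_t)] = 9.5265 km/s.
Second burn Δv₂ = |v₂ − v_p| = 2.341 km/s.
Δv = Δv₁ + Δv₂ = 1.355 + 2.341 = 3.696 km/s.

Δv = 3700 m/s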